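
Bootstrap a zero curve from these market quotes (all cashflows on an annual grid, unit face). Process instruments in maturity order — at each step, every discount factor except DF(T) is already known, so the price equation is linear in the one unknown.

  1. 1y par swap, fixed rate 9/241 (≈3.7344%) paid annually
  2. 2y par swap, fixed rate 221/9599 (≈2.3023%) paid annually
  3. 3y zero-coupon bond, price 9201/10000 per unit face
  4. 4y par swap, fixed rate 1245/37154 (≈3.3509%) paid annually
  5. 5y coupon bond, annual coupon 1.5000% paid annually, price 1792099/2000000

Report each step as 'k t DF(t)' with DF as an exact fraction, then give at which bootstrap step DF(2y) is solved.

step 1 [1y] swap r/1=9/241: DF=(1 − 9/241·(0))/(1+9/241) = 241/250 ≈ 0.964000
step 2 [2y] swap r/1=221/9599: DF=(1 − 221/9599·(0.964000))/(1+221/9599) = 4779/5000 ≈ 0.955800
step 3 [3y] zero: DF = P = 9201/10000 ≈ 0.920100
step 4 [4y] swap r/1=1245/37154: DF=(1 − 1245/37154·(0.964000+0.955800+0.920100))/(1+1245/37154) = 1751/2000 ≈ 0.875500
step 5 [5y] bond c/1=3/200: DF=(1792099/2000000 − 3/200·(0.964000+0.955800+0.920100+0.875500))/(1+3/200) = 8279/10000 ≈ 0.827900

1 1 241/250
2 2 4779/5000
3 3 9201/10000
4 4 1751/2000
5 5 8279/10000
DF(2y) is solved at step 2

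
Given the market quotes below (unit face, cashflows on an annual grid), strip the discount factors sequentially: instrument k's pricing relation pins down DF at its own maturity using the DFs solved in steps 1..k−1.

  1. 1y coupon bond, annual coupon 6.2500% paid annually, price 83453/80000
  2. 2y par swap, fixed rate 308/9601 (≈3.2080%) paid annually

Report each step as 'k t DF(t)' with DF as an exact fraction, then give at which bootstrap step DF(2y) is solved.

step 1 [1y] bond c/1=1/16: DF=(83453/80000 − 1/16·(0))/(1+1/16) = 4909/5000 ≈ 0.981800
step 2 [2y] swap r/1=308/9601: DF=(1 − 308/9601·(0.981800))/(1+308/9601) = 1173/1250 ≈ 0.938400

1 1 4909/5000
2 2 1173/1250
DF(2y) is solved at step 2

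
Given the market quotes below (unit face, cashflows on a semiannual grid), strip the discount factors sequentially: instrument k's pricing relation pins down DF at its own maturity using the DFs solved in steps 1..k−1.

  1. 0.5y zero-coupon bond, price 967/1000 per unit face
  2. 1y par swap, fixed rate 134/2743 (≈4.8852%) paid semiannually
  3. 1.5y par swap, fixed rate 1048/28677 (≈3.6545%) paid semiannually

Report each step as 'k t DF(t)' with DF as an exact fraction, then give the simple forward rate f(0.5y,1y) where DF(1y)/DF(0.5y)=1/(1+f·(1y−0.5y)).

1 1/2 967/1000
2 1 9531/10000
3 3/2 2369/2500
f(0.5y,1y) = ((967/1000)/(9531/10000) − 1)/(1/2) = 278/9531 ≈ 2.9168%

step 1 [0.5y] zero: DF = P = 967/1000 ≈ 0.967000
step 2 [1y] swap r/2=67/2743: DF=(1 − 67/2743·(0.967000))/(1+67/2743) = 9531/10000 ≈ 0.953100
step 3 [1.5y] swap r/2=524/28677: DF=(1 − 524/28677·(0.967000+0.953100))/(1+524/28677) = 2369/2500 ≈ 0.947600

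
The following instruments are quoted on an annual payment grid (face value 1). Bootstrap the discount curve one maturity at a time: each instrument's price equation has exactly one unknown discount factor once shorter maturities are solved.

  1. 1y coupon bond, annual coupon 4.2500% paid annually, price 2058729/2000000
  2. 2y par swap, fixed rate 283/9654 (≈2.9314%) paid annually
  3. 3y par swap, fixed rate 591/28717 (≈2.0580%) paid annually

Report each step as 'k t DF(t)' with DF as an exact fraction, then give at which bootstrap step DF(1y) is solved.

step 1 [1y] bond c/1=17/400: DF=(2058729/2000000 − 17/400·(0))/(1+17/400) = 4937/5000 ≈ 0.987400
step 2 [2y] swap r/1=283/9654: DF=(1 − 283/9654·(0.987400))/(1+283/9654) = 4717/5000 ≈ 0.943400
step 3 [3y] swap r/1=591/28717: DF=(1 − 591/28717·(0.987400+0.943400))/(1+591/28717) = 9409/10000 ≈ 0.940900

1 1 4937/5000
2 2 4717/5000
3 3 9409/10000
DF(1y) is solved at step 1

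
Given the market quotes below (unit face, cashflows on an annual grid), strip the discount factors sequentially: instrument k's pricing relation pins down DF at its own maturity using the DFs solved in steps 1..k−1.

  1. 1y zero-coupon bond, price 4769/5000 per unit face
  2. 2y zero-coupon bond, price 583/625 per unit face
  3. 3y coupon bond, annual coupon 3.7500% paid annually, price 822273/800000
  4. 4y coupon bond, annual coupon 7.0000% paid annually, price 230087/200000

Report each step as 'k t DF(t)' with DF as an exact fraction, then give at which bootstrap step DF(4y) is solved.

1 1 4769/5000
2 2 583/625
3 3 369/400
4 4 4457/5000
DF(4y) is solved at step 4

step 1 [1y] zero: DF = P = 4769/5000 ≈ 0.953800
step 2 [2y] zero: DF = P = 583/625 ≈ 0.932800
step 3 [3y] bond c/1=3/80: DF=(822273/800000 − 3/80·(0.953800+0.932800))/(1+3/80) = 369/400 ≈ 0.922500
step 4 [4y] bond c/1=7/100: DF=(230087/200000 − 7/100·(0.953800+0.932800+0.922500))/(1+7/100) = 4457/5000 ≈ 0.891400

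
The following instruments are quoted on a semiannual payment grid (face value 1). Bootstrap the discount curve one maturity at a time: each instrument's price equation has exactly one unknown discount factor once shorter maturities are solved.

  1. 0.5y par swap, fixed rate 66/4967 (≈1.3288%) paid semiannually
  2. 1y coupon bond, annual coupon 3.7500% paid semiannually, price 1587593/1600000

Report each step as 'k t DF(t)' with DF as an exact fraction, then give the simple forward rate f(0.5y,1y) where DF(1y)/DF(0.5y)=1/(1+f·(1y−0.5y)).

step 1 [0.5y] swap r/2=33/4967: DF=(1 − 33/4967·(0))/(1+33/4967) = 4967/5000 ≈ 0.993400
step 2 [1y] bond c/2=3/160: DF=(1587593/1600000 − 3/160·(0.993400))/(1+3/160) = 9557/10000 ≈ 0.955700

1 1/2 4967/5000
2 1 9557/10000
f(0.5y,1y) = ((4967/5000)/(9557/10000) − 1)/(1/2) = 754/9557 ≈ 7.8895%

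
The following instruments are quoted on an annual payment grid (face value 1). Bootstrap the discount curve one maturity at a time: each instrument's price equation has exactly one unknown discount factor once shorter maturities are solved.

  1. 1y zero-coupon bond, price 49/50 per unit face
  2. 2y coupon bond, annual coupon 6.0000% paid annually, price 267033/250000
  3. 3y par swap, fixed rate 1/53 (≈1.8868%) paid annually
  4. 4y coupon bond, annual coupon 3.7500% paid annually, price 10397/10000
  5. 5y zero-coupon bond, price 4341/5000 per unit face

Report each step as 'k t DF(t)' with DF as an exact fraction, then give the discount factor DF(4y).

1 1 49/50
2 2 4761/5000
3 3 9457/10000
4 4 8981/10000
5 5 4341/5000
DF(4y) = 8981/10000 ≈ 0.898100

step 1 [1y] zero: DF = P = 49/50 ≈ 0.980000
step 2 [2y] bond c/1=3/50: DF=(267033/250000 − 3/50·(0.980000))/(1+3/50) = 4761/5000 ≈ 0.952200
step 3 [3y] swap r/1=1/53: DF=(1 − 1/53·(0.980000+0.952200))/(1+1/53) = 9457/10000 ≈ 0.945700
step 4 [4y] bond c/1=3/80: DF=(10397/10000 − 3/80·(0.980000+0.952200+0.945700))/(1+3/80) = 8981/10000 ≈ 0.898100
step 5 [5y] zero: DF = P = 4341/5000 ≈ 0.868200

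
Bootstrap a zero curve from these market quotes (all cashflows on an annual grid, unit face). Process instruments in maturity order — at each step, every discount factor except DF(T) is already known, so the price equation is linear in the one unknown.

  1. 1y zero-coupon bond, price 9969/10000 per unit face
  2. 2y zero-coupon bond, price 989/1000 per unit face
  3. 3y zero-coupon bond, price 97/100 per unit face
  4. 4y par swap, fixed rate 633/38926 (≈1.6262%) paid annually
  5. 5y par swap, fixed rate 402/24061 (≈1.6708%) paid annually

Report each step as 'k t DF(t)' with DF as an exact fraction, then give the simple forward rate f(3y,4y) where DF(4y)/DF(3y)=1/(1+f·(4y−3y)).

step 1 [1y] zero: DF = P = 9969/10000 ≈ 0.996900
step 2 [2y] zero: DF = P = 989/1000 ≈ 0.989000
step 3 [3y] zero: DF = P = 97/100 ≈ 0.970000
step 4 [4y] swap r/1=633/38926: DF=(1 − 633/38926·(0.996900+0.989000+0.970000))/(1+633/38926) = 9367/10000 ≈ 0.936700
step 5 [5y] swap r/1=402/24061: DF=(1 − 402/24061·(0.996900+0.989000+0.970000+0.936700))/(1+402/24061) = 2299/2500 ≈ 0.919600

1 1 9969/10000
2 2 989/1000
3 3 97/100
4 4 9367/10000
5 5 2299/2500
f(3y,4y) = ((97/100)/(9367/10000) − 1)/(1) = 333/9367 ≈ 3.5550%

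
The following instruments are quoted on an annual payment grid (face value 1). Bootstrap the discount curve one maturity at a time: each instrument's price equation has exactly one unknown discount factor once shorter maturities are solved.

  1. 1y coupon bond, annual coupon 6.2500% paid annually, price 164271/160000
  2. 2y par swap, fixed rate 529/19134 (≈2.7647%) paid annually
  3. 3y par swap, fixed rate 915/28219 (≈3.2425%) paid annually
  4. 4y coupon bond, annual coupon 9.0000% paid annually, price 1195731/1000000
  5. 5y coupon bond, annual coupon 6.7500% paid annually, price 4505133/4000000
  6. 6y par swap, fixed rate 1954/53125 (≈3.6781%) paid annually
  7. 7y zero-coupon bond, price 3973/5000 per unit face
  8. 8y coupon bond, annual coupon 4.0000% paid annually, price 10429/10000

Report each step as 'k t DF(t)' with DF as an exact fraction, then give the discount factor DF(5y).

step 1 [1y] bond c/1=1/16: DF=(164271/160000 − 1/16·(0))/(1+1/16) = 9663/10000 ≈ 0.966300
step 2 [2y] swap r/1=529/19134: DF=(1 − 529/19134·(0.966300))/(1+529/19134) = 9471/10000 ≈ 0.947100
step 3 [3y] swap r/1=915/28219: DF=(1 − 915/28219·(0.966300+0.947100))/(1+915/28219) = 1817/2000 ≈ 0.908500
step 4 [4y] bond c/1=9/100: DF=(1195731/1000000 − 9/100·(0.966300+0.947100+0.908500))/(1+9/100) = 108/125 ≈ 0.864000
step 5 [5y] bond c/1=27/400: DF=(4505133/4000000 − 27/400·(0.966300+0.947100+0.908500+0.864000))/(1+27/400) = 411/500 ≈ 0.822000
step 6 [6y] swap r/1=1954/53125: DF=(1 − 1954/53125·(0.966300+0.947100+0.908500+0.864000+0.822000))/(1+1954/53125) = 4023/5000 ≈ 0.804600
step 7 [7y] zero: DF = P = 3973/5000 ≈ 0.794600
step 8 [8y] bond c/1=1/25: DF=(10429/10000 − 1/25·(0.966300+0.947100+0.908500+0.864000+0.822000+0.804600+0.794600))/(1+1/25) = 7679/10000 ≈ 0.767900

1 1 9663/10000
2 2 9471/10000
3 3 1817/2000
4 4 108/125
5 5 411/500
6 6 4023/5000
7 7 3973/5000
8 8 7679/10000
DF(5y) = 411/500 ≈ 0.822000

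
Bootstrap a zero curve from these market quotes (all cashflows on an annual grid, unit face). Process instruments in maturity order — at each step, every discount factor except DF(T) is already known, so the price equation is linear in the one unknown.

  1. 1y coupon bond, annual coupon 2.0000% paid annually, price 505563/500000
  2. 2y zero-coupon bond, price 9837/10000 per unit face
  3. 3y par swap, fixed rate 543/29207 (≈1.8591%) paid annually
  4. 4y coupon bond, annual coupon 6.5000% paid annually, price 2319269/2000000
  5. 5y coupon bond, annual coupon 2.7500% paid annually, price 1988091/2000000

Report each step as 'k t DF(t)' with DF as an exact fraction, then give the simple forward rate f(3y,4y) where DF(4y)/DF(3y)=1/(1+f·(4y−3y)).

step 1 [1y] bond c/1=1/50: DF=(505563/500000 − 1/50·(0))/(1+1/50) = 9913/10000 ≈ 0.991300
step 2 [2y] zero: DF = P = 9837/10000 ≈ 0.983700
step 3 [3y] swap r/1=543/29207: DF=(1 − 543/29207·(0.991300+0.983700))/(1+543/29207) = 9457/10000 ≈ 0.945700
step 4 [4y] bond c/1=13/200: DF=(2319269/2000000 − 13/200·(0.991300+0.983700+0.945700))/(1+13/200) = 4553/5000 ≈ 0.910600
step 5 [5y] bond c/1=11/400: DF=(1988091/2000000 − 11/400·(0.991300+0.983700+0.945700+0.910600))/(1+11/400) = 8649/10000 ≈ 0.864900

1 1 9913/10000
2 2 9837/10000
3 3 9457/10000
4 4 4553/5000
5 5 8649/10000
f(3y,4y) = ((9457/10000)/(4553/5000) − 1)/(1) = 351/9106 ≈ 3.8546%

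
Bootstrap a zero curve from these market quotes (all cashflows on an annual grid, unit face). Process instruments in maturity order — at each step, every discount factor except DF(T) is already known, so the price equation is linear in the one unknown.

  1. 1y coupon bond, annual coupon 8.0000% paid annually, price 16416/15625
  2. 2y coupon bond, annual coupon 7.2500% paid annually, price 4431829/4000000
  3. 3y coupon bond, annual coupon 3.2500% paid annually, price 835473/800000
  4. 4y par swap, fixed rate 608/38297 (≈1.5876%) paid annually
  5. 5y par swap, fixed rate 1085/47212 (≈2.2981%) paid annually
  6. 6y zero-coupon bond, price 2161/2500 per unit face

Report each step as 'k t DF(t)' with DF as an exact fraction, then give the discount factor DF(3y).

step 1 [1y] bond c/1=2/25: DF=(16416/15625 − 2/25·(0))/(1+2/25) = 608/625 ≈ 0.972800
step 2 [2y] bond c/1=29/400: DF=(4431829/4000000 − 29/400·(0.972800))/(1+29/400) = 9673/10000 ≈ 0.967300
step 3 [3y] bond c/1=13/400: DF=(835473/800000 − 13/400·(0.972800+0.967300))/(1+13/400) = 594/625 ≈ 0.950400
step 4 [4y] swap r/1=608/38297: DF=(1 − 608/38297·(0.972800+0.967300+0.950400))/(1+608/38297) = 587/625 ≈ 0.939200
step 5 [5y] swap r/1=1085/47212: DF=(1 − 1085/47212·(0.972800+0.967300+0.950400+0.939200))/(1+1085/47212) = 1783/2000 ≈ 0.891500
step 6 [6y] zero: DF = P = 2161/2500 ≈ 0.864400

1 1 608/625
2 2 9673/10000
3 3 594/625
4 4 587/625
5 5 1783/2000
6 6 2161/2500
DF(3y) = 594/625 ≈ 0.950400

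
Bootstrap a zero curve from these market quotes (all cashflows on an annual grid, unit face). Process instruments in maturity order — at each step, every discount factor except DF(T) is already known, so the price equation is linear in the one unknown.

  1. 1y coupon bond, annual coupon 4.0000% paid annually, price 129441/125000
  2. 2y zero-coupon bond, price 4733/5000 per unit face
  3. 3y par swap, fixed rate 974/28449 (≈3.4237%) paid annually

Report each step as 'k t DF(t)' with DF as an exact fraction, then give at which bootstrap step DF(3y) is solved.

step 1 [1y] bond c/1=1/25: DF=(129441/125000 − 1/25·(0))/(1+1/25) = 9957/10000 ≈ 0.995700
step 2 [2y] zero: DF = P = 4733/5000 ≈ 0.946600
step 3 [3y] swap r/1=974/28449: DF=(1 − 974/28449·(0.995700+0.946600))/(1+974/28449) = 4513/5000 ≈ 0.902600

1 1 9957/10000
2 2 4733/5000
3 3 4513/5000
DF(3y) is solved at step 3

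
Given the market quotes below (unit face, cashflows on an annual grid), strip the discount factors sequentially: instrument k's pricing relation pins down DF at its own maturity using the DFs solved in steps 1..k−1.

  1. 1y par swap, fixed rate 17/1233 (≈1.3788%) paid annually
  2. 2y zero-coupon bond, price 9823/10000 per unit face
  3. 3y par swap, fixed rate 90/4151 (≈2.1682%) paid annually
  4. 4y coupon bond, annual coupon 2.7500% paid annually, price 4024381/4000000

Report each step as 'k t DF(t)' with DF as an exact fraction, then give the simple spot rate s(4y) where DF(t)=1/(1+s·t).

1 1 1233/1250
2 2 9823/10000
3 3 937/1000
4 4 4507/5000
s(4y) = (1/(4507/5000) − 1)/(4) = 493/18028 ≈ 2.7346%

step 1 [1y] swap r/1=17/1233: DF=(1 − 17/1233·(0))/(1+17/1233) = 1233/1250 ≈ 0.986400
step 2 [2y] zero: DF = P = 9823/10000 ≈ 0.982300
step 3 [3y] swap r/1=90/4151: DF=(1 − 90/4151·(0.986400+0.982300))/(1+90/4151) = 937/1000 ≈ 0.937000
step 4 [4y] bond c/1=11/400: DF=(4024381/4000000 − 11/400·(0.986400+0.982300+0.937000))/(1+11/400) = 4507/5000 ≈ 0.901400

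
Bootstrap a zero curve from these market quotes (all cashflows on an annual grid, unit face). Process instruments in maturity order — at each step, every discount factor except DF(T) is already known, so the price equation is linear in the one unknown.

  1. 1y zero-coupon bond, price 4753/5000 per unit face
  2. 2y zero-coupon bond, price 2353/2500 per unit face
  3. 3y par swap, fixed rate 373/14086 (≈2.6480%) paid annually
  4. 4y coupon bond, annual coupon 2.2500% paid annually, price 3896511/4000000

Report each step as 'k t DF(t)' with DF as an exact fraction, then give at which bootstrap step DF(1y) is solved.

1 1 4753/5000
2 2 2353/2500
3 3 4627/5000
4 4 8907/10000
DF(1y) is solved at step 1

step 1 [1y] zero: DF = P = 4753/5000 ≈ 0.950600
step 2 [2y] zero: DF = P = 2353/2500 ≈ 0.941200
step 3 [3y] swap r/1=373/14086: DF=(1 − 373/14086·(0.950600+0.941200))/(1+373/14086) = 4627/5000 ≈ 0.925400
step 4 [4y] bond c/1=9/400: DF=(3896511/4000000 − 9/400·(0.950600+0.941200+0.925400))/(1+9/400) = 8907/10000 ≈ 0.890700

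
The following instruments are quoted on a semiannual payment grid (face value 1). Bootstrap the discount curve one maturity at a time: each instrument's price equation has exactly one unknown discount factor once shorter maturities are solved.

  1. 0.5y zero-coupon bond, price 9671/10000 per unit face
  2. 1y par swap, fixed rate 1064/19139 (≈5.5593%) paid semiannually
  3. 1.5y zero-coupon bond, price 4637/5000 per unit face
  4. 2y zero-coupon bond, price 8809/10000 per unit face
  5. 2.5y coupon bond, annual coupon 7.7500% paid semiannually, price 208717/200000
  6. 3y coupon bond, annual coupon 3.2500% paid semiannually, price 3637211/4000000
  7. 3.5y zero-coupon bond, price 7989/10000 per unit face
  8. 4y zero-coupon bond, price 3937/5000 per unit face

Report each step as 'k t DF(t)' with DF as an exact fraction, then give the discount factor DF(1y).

step 1 [0.5y] zero: DF = P = 9671/10000 ≈ 0.967100
step 2 [1y] swap r/2=532/19139: DF=(1 − 532/19139·(0.967100))/(1+532/19139) = 2367/2500 ≈ 0.946800
step 3 [1.5y] zero: DF = P = 4637/5000 ≈ 0.927400
step 4 [2y] zero: DF = P = 8809/10000 ≈ 0.880900
step 5 [2.5y] bond c/2=31/800: DF=(208717/200000 − 31/800·(0.967100+0.946800+0.927400+0.880900))/(1+31/800) = 4329/5000 ≈ 0.865800
step 6 [3y] bond c/2=13/800: DF=(3637211/4000000 − 13/800·(0.967100+0.946800+0.927400+0.880900+0.865800))/(1+13/800) = 4107/5000 ≈ 0.821400
step 7 [3.5y] zero: DF = P = 7989/10000 ≈ 0.798900
step 8 [4y] zero: DF = P = 3937/5000 ≈ 0.787400

1 1/2 9671/10000
2 1 2367/2500
3 3/2 4637/5000
4 2 8809/10000
5 5/2 4329/5000
6 3 4107/5000
7 7/2 7989/10000
8 4 3937/5000
DF(1y) = 2367/2500 ≈ 0.946800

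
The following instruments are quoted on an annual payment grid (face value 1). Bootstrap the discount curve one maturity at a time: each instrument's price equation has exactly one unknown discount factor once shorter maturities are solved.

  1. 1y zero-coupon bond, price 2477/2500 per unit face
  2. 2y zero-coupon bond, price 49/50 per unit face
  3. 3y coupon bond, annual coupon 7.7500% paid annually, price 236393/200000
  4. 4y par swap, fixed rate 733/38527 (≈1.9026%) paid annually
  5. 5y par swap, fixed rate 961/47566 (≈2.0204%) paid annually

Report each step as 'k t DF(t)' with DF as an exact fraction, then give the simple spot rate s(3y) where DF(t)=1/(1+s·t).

step 1 [1y] zero: DF = P = 2477/2500 ≈ 0.990800
step 2 [2y] zero: DF = P = 49/50 ≈ 0.980000
step 3 [3y] bond c/1=31/400: DF=(236393/200000 − 31/400·(0.990800+0.980000))/(1+31/400) = 597/625 ≈ 0.955200
step 4 [4y] swap r/1=733/38527: DF=(1 − 733/38527·(0.990800+0.980000+0.955200))/(1+733/38527) = 9267/10000 ≈ 0.926700
step 5 [5y] swap r/1=961/47566: DF=(1 − 961/47566·(0.990800+0.980000+0.955200+0.926700))/(1+961/47566) = 9039/10000 ≈ 0.903900

1 1 2477/2500
2 2 49/50
3 3 597/625
4 4 9267/10000
5 5 9039/10000
s(3y) = (1/(597/625) − 1)/(3) = 28/1791 ≈ 1.5634%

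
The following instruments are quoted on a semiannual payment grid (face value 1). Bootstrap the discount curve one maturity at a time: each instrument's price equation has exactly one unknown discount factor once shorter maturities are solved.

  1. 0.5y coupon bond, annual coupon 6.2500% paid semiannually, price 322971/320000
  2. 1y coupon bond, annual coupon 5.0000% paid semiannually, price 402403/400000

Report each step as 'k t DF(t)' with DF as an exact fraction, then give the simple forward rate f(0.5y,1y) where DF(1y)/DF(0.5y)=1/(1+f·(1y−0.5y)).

1 1/2 9787/10000
2 1 1197/1250
f(0.5y,1y) = ((9787/10000)/(1197/1250) − 1)/(1/2) = 211/4788 ≈ 4.4069%

step 1 [0.5y] bond c/2=1/32: DF=(322971/320000 − 1/32·(0))/(1+1/32) = 9787/10000 ≈ 0.978700
step 2 [1y] bond c/2=1/40: DF=(402403/400000 − 1/40·(0.978700))/(1+1/40) = 1197/1250 ≈ 0.957600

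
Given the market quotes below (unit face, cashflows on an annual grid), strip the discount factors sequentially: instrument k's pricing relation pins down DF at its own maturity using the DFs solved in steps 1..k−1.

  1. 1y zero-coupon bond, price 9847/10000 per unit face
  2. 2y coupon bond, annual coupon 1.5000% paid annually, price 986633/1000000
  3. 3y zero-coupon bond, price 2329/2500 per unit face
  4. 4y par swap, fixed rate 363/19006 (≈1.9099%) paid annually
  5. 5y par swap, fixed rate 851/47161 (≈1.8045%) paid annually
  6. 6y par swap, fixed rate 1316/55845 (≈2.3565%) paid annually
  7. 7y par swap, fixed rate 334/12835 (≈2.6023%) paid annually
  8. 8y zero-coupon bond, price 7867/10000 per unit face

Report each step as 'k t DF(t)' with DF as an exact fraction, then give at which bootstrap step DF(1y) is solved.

1 1 9847/10000
2 2 383/400
3 3 2329/2500
4 4 4637/5000
5 5 9149/10000
6 6 2171/2500
7 7 833/1000
8 8 7867/10000
DF(1y) is solved at step 1

step 1 [1y] zero: DF = P = 9847/10000 ≈ 0.984700
step 2 [2y] bond c/1=3/200: DF=(986633/1000000 − 3/200·(0.984700))/(1+3/200) = 383/400 ≈ 0.957500
step 3 [3y] zero: DF = P = 2329/2500 ≈ 0.931600
step 4 [4y] swap r/1=363/19006: DF=(1 − 363/19006·(0.984700+0.957500+0.931600))/(1+363/19006) = 4637/5000 ≈ 0.927400
step 5 [5y] swap r/1=851/47161: DF=(1 − 851/47161·(0.984700+0.957500+0.931600+0.927400))/(1+851/47161) = 9149/10000 ≈ 0.914900
step 6 [6y] swap r/1=1316/55845: DF=(1 − 1316/55845·(0.984700+0.957500+0.931600+0.927400+0.914900))/(1+1316/55845) = 2171/2500 ≈ 0.868400
step 7 [7y] swap r/1=334/12835: DF=(1 − 334/12835·(0.984700+0.957500+0.931600+0.927400+0.914900+0.868400))/(1+334/12835) = 833/1000 ≈ 0.833000
step 8 [8y] zero: DF = P = 7867/10000 ≈ 0.786700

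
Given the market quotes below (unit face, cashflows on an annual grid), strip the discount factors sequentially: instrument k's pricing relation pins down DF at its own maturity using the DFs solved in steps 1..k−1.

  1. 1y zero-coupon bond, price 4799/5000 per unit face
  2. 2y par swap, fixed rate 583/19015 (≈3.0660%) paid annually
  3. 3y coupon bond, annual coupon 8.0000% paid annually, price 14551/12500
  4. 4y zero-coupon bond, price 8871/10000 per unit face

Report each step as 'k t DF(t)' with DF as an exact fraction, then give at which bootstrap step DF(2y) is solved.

step 1 [1y] zero: DF = P = 4799/5000 ≈ 0.959800
step 2 [2y] swap r/1=583/19015: DF=(1 − 583/19015·(0.959800))/(1+583/19015) = 9417/10000 ≈ 0.941700
step 3 [3y] bond c/1=2/25: DF=(14551/12500 − 2/25·(0.959800+0.941700))/(1+2/25) = 937/1000 ≈ 0.937000
step 4 [4y] zero: DF = P = 8871/10000 ≈ 0.887100

1 1 4799/5000
2 2 9417/10000
3 3 937/1000
4 4 8871/10000
DF(2y) is solved at step 2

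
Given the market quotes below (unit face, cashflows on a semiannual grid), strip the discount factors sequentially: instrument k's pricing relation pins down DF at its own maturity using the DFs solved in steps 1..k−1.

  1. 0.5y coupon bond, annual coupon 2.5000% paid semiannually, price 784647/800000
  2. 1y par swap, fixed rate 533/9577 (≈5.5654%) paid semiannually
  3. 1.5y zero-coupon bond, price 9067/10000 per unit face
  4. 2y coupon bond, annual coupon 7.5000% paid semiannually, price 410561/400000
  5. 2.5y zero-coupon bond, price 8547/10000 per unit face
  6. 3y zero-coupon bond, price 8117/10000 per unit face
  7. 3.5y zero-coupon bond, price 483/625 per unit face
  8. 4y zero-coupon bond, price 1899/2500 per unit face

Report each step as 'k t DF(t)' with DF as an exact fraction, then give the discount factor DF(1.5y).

1 1/2 9687/10000
2 1 9467/10000
3 3/2 9067/10000
4 2 8873/10000
5 5/2 8547/10000
6 3 8117/10000
7 7/2 483/625
8 4 1899/2500
DF(1.5y) = 9067/10000 ≈ 0.906700

step 1 [0.5y] bond c/2=1/80: DF=(784647/800000 − 1/80·(0))/(1+1/80) = 9687/10000 ≈ 0.968700
step 2 [1y] swap r/2=533/19154: DF=(1 − 533/19154·(0.968700))/(1+533/19154) = 9467/10000 ≈ 0.946700
step 3 [1.5y] zero: DF = P = 9067/10000 ≈ 0.906700
step 4 [2y] bond c/2=3/80: DF=(410561/400000 − 3/80·(0.968700+0.946700+0.906700))/(1+3/80) = 8873/10000 ≈ 0.887300
step 5 [2.5y] zero: DF = P = 8547/10000 ≈ 0.854700
step 6 [3y] zero: DF = P = 8117/10000 ≈ 0.811700
step 7 [3.5y] zero: DF = P = 483/625 ≈ 0.772800
step 8 [4y] zero: DF = P = 1899/2500 ≈ 0.759600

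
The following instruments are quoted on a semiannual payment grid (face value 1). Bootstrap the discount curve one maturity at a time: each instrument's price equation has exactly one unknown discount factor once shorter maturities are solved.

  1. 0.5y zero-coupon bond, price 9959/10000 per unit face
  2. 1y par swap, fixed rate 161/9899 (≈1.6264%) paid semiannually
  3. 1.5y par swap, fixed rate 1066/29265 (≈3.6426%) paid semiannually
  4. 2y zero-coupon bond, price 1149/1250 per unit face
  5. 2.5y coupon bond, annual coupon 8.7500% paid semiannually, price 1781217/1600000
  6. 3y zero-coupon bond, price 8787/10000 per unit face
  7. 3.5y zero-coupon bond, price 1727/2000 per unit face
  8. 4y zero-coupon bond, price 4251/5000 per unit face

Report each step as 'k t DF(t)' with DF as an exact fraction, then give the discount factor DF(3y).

step 1 [0.5y] zero: DF = P = 9959/10000 ≈ 0.995900
step 2 [1y] swap r/2=161/19798: DF=(1 − 161/19798·(0.995900))/(1+161/19798) = 9839/10000 ≈ 0.983900
step 3 [1.5y] swap r/2=533/29265: DF=(1 − 533/29265·(0.995900+0.983900))/(1+533/29265) = 9467/10000 ≈ 0.946700
step 4 [2y] zero: DF = P = 1149/1250 ≈ 0.919200
step 5 [2.5y] bond c/2=7/160: DF=(1781217/1600000 − 7/160·(0.995900+0.983900+0.946700+0.919200))/(1+7/160) = 4527/5000 ≈ 0.905400
step 6 [3y] zero: DF = P = 8787/10000 ≈ 0.878700
step 7 [3.5y] zero: DF = P = 1727/2000 ≈ 0.863500
step 8 [4y] zero: DF = P = 4251/5000 ≈ 0.850200

1 1/2 9959/10000
2 1 9839/10000
3 3/2 9467/10000
4 2 1149/1250
5 5/2 4527/5000
6 3 8787/10000
7 7/2 1727/2000
8 4 4251/5000
DF(3y) = 8787/10000 ≈ 0.878700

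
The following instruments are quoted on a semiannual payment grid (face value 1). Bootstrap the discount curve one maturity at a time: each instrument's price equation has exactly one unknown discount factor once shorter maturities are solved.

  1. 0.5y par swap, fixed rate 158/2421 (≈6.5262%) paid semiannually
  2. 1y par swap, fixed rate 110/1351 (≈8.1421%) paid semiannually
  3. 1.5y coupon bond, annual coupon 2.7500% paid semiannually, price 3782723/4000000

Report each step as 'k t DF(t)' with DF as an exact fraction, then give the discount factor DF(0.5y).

1 1/2 2421/2500
2 1 923/1000
3 3/2 567/625
DF(0.5y) = 2421/2500 ≈ 0.968400

step 1 [0.5y] swap r/2=79/2421: DF=(1 − 79/2421·(0))/(1+79/2421) = 2421/2500 ≈ 0.968400
step 2 [1y] swap r/2=55/1351: DF=(1 − 55/1351·(0.968400))/(1+55/1351) = 923/1000 ≈ 0.923000
step 3 [1.5y] bond c/2=11/800: DF=(3782723/4000000 − 11/800·(0.968400+0.923000))/(1+11/800) = 567/625 ≈ 0.907200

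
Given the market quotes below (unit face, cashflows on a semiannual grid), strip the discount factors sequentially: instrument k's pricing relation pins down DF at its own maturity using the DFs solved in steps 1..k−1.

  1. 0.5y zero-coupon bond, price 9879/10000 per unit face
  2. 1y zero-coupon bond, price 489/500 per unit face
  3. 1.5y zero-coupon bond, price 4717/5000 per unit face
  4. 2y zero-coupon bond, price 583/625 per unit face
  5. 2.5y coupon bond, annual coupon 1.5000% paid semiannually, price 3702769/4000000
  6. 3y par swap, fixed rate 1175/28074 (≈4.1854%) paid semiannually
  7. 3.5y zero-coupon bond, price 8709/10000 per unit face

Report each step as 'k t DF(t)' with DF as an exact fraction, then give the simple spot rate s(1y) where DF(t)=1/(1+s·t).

step 1 [0.5y] zero: DF = P = 9879/10000 ≈ 0.987900
step 2 [1y] zero: DF = P = 489/500 ≈ 0.978000
step 3 [1.5y] zero: DF = P = 4717/5000 ≈ 0.943400
step 4 [2y] zero: DF = P = 583/625 ≈ 0.932800
step 5 [2.5y] bond c/2=3/400: DF=(3702769/4000000 − 3/400·(0.987900+0.978000+0.943400+0.932800))/(1+3/400) = 4451/5000 ≈ 0.890200
step 6 [3y] swap r/2=1175/56148: DF=(1 − 1175/56148·(0.987900+0.978000+0.943400+0.932800+0.890200))/(1+1175/56148) = 353/400 ≈ 0.882500
step 7 [3.5y] zero: DF = P = 8709/10000 ≈ 0.870900

1 1/2 9879/10000
2 1 489/500
3 3/2 4717/5000
4 2 583/625
5 5/2 4451/5000
6 3 353/400
7 7/2 8709/10000
s(1y) = (1/(489/500) − 1)/(1) = 11/489 ≈ 2.2495%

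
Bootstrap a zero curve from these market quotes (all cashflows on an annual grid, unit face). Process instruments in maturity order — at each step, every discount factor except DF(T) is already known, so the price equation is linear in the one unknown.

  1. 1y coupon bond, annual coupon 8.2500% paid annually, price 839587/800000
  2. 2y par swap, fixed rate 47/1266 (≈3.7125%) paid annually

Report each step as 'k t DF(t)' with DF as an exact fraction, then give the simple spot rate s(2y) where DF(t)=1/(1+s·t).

step 1 [1y] bond c/1=33/400: DF=(839587/800000 − 33/400·(0))/(1+33/400) = 1939/2000 ≈ 0.969500
step 2 [2y] swap r/1=47/1266: DF=(1 − 47/1266·(0.969500))/(1+47/1266) = 1859/2000 ≈ 0.929500

1 1 1939/2000
2 2 1859/2000
s(2y) = (1/(1859/2000) − 1)/(2) = 141/3718 ≈ 3.7924%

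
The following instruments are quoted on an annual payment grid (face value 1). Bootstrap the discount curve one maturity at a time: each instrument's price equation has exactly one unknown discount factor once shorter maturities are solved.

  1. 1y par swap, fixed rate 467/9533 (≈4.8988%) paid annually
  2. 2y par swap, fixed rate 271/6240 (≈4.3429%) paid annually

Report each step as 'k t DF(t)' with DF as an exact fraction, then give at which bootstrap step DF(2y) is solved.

step 1 [1y] swap r/1=467/9533: DF=(1 − 467/9533·(0))/(1+467/9533) = 9533/10000 ≈ 0.953300
step 2 [2y] swap r/1=271/6240: DF=(1 − 271/6240·(0.953300))/(1+271/6240) = 9187/10000 ≈ 0.918700

1 1 9533/10000
2 2 9187/10000
DF(2y) is solved at step 2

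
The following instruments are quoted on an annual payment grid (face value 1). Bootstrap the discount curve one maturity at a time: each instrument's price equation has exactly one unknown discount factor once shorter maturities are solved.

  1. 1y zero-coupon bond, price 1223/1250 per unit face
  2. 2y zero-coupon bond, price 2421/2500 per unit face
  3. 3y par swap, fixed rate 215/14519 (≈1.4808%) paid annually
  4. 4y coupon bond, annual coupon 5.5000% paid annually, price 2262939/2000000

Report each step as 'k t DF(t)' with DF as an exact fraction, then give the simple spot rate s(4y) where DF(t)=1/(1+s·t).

step 1 [1y] zero: DF = P = 1223/1250 ≈ 0.978400
step 2 [2y] zero: DF = P = 2421/2500 ≈ 0.968400
step 3 [3y] swap r/1=215/14519: DF=(1 − 215/14519·(0.978400+0.968400))/(1+215/14519) = 957/1000 ≈ 0.957000
step 4 [4y] bond c/1=11/200: DF=(2262939/2000000 − 11/200·(0.978400+0.968400+0.957000))/(1+11/200) = 9211/10000 ≈ 0.921100

1 1 1223/1250
2 2 2421/2500
3 3 957/1000
4 4 9211/10000
s(4y) = (1/(9211/10000) − 1)/(4) = 789/36844 ≈ 2.1415%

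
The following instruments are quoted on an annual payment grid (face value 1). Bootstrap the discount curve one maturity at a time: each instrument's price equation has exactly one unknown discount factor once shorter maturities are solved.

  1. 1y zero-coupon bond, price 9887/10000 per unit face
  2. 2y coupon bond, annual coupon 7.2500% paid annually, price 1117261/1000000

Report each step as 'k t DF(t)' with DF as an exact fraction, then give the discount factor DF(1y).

step 1 [1y] zero: DF = P = 9887/10000 ≈ 0.988700
step 2 [2y] bond c/1=29/400: DF=(1117261/1000000 − 29/400·(0.988700))/(1+29/400) = 9749/10000 ≈ 0.974900

1 1 9887/10000
2 2 9749/10000
DF(1y) = 9887/10000 ≈ 0.988700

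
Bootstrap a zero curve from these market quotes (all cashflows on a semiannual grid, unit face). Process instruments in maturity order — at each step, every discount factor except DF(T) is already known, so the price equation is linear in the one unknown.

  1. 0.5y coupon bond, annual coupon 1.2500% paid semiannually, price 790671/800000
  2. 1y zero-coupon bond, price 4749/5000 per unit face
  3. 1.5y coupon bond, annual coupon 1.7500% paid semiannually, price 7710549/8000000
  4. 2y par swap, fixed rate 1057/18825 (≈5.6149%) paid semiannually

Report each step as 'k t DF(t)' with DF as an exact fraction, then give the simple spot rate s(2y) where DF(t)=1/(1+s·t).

step 1 [0.5y] bond c/2=1/160: DF=(790671/800000 − 1/160·(0))/(1+1/160) = 4911/5000 ≈ 0.982200
step 2 [1y] zero: DF = P = 4749/5000 ≈ 0.949800
step 3 [1.5y] bond c/2=7/800: DF=(7710549/8000000 − 7/800·(0.982200+0.949800))/(1+7/800) = 9387/10000 ≈ 0.938700
step 4 [2y] swap r/2=1057/37650: DF=(1 − 1057/37650·(0.982200+0.949800+0.938700))/(1+1057/37650) = 8943/10000 ≈ 0.894300

1 1/2 4911/5000
2 1 4749/5000
3 3/2 9387/10000
4 2 8943/10000
s(2y) = (1/(8943/10000) − 1)/(2) = 1057/17886 ≈ 5.9097%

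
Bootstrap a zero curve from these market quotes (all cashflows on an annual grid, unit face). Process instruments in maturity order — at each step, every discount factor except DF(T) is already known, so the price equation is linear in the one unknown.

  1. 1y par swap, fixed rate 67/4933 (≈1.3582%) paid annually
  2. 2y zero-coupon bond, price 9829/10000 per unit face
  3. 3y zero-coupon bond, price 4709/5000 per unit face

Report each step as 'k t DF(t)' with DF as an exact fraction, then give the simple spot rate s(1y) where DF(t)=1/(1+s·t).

step 1 [1y] swap r/1=67/4933: DF=(1 − 67/4933·(0))/(1+67/4933) = 4933/5000 ≈ 0.986600
step 2 [2y] zero: DF = P = 9829/10000 ≈ 0.982900
step 3 [3y] zero: DF = P = 4709/5000 ≈ 0.941800

1 1 4933/5000
2 2 9829/10000
3 3 4709/5000
s(1y) = (1/(4933/5000) − 1)/(1) = 67/4933 ≈ 1.3582%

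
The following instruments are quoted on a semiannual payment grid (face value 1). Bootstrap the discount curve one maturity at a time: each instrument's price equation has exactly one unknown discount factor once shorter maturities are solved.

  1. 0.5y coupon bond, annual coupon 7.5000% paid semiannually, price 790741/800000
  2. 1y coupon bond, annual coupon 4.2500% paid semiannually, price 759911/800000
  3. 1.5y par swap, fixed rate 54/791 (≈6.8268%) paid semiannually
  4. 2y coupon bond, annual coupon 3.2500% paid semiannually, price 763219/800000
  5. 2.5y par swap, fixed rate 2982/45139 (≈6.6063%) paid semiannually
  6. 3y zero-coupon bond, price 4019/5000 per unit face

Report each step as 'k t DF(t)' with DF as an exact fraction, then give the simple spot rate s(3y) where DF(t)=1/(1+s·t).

step 1 [0.5y] bond c/2=3/80: DF=(790741/800000 − 3/80·(0))/(1+3/80) = 9527/10000 ≈ 0.952700
step 2 [1y] bond c/2=17/800: DF=(759911/800000 − 17/800·(0.952700))/(1+17/800) = 9103/10000 ≈ 0.910300
step 3 [1.5y] swap r/2=27/791: DF=(1 − 27/791·(0.952700+0.910300))/(1+27/791) = 1811/2000 ≈ 0.905500
step 4 [2y] bond c/2=13/800: DF=(763219/800000 − 13/800·(0.952700+0.910300+0.905500))/(1+13/800) = 1789/2000 ≈ 0.894500
step 5 [2.5y] swap r/2=1491/45139: DF=(1 − 1491/45139·(0.952700+0.910300+0.905500+0.894500))/(1+1491/45139) = 8509/10000 ≈ 0.850900
step 6 [3y] zero: DF = P = 4019/5000 ≈ 0.803800

1 1/2 9527/10000
2 1 9103/10000
3 3/2 1811/2000
4 2 1789/2000
5 5/2 8509/10000
6 3 4019/5000
s(3y) = (1/(4019/5000) − 1)/(3) = 327/4019 ≈ 8.1364%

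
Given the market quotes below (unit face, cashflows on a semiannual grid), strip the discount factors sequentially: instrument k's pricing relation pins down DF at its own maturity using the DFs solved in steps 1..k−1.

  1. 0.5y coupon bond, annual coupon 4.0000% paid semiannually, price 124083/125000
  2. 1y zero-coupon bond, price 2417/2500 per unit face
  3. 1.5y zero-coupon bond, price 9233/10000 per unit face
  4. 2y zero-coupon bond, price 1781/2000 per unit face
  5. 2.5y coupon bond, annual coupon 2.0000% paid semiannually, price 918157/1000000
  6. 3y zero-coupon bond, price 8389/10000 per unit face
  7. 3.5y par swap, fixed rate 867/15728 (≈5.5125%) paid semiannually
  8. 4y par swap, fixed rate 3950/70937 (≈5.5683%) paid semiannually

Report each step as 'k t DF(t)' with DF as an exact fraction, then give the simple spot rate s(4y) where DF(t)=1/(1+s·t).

step 1 [0.5y] bond c/2=1/50: DF=(124083/125000 − 1/50·(0))/(1+1/50) = 2433/2500 ≈ 0.973200
step 2 [1y] zero: DF = P = 2417/2500 ≈ 0.966800
step 3 [1.5y] zero: DF = P = 9233/10000 ≈ 0.923300
step 4 [2y] zero: DF = P = 1781/2000 ≈ 0.890500
step 5 [2.5y] bond c/2=1/100: DF=(918157/1000000 − 1/100·(0.973200+0.966800+0.923300+0.890500))/(1+1/100) = 8719/10000 ≈ 0.871900
step 6 [3y] zero: DF = P = 8389/10000 ≈ 0.838900
step 7 [3.5y] swap r/2=867/31456: DF=(1 − 867/31456·(0.973200+0.966800+0.923300+0.890500+0.871900+0.838900))/(1+867/31456) = 4133/5000 ≈ 0.826600
step 8 [4y] swap r/2=1975/70937: DF=(1 − 1975/70937·(0.973200+0.966800+0.923300+0.890500+0.871900+0.838900+0.826600))/(1+1975/70937) = 321/400 ≈ 0.802500

1 1/2 2433/2500
2 1 2417/2500
3 3/2 9233/10000
4 2 1781/2000
5 5/2 8719/10000
6 3 8389/10000
7 7/2 4133/5000
8 4 321/400
s(4y) = (1/(321/400) − 1)/(4) = 79/1284 ≈ 6.1526%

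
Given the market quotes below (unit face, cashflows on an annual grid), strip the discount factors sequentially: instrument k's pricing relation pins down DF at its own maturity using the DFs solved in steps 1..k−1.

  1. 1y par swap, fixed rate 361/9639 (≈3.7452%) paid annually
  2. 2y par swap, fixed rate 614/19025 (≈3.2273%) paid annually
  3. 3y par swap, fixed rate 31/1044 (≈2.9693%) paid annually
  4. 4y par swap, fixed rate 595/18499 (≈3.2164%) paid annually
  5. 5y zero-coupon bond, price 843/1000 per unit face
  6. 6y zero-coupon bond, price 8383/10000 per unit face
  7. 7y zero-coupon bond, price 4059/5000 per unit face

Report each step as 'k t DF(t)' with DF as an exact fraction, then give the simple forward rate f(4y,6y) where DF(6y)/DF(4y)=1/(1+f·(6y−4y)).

step 1 [1y] swap r/1=361/9639: DF=(1 − 361/9639·(0))/(1+361/9639) = 9639/10000 ≈ 0.963900
step 2 [2y] swap r/1=614/19025: DF=(1 − 614/19025·(0.963900))/(1+614/19025) = 4693/5000 ≈ 0.938600
step 3 [3y] swap r/1=31/1044: DF=(1 − 31/1044·(0.963900+0.938600))/(1+31/1044) = 9163/10000 ≈ 0.916300
step 4 [4y] swap r/1=595/18499: DF=(1 − 595/18499·(0.963900+0.938600+0.916300))/(1+595/18499) = 881/1000 ≈ 0.881000
step 5 [5y] zero: DF = P = 843/1000 ≈ 0.843000
step 6 [6y] zero: DF = P = 8383/10000 ≈ 0.838300
step 7 [7y] zero: DF = P = 4059/5000 ≈ 0.811800

1 1 9639/10000
2 2 4693/5000
3 3 9163/10000
4 4 881/1000
5 5 843/1000
6 6 8383/10000
7 7 4059/5000
f(4y,6y) = ((881/1000)/(8383/10000) − 1)/(2) = 427/16766 ≈ 2.5468%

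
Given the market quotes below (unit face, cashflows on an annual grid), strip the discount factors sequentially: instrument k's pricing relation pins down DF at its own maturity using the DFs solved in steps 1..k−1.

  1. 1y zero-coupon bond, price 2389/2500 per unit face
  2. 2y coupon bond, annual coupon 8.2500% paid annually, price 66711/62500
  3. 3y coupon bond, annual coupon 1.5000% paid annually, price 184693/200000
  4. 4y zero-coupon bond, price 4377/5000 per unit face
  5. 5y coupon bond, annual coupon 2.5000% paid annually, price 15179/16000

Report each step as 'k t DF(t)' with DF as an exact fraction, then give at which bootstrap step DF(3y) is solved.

1 1 2389/2500
2 2 2283/2500
3 3 4411/5000
4 4 4377/5000
5 5 8371/10000
DF(3y) is solved at step 3

step 1 [1y] zero: DF = P = 2389/2500 ≈ 0.955600
step 2 [2y] bond c/1=33/400: DF=(66711/62500 − 33/400·(0.955600))/(1+33/400) = 2283/2500 ≈ 0.913200
step 3 [3y] bond c/1=3/200: DF=(184693/200000 − 3/200·(0.955600+0.913200))/(1+3/200) = 4411/5000 ≈ 0.882200
step 4 [4y] zero: DF = P = 4377/5000 ≈ 0.875400
step 5 [5y] bond c/1=1/40: DF=(15179/16000 − 1/40·(0.955600+0.913200+0.882200+0.875400))/(1+1/40) = 8371/10000 ≈ 0.837100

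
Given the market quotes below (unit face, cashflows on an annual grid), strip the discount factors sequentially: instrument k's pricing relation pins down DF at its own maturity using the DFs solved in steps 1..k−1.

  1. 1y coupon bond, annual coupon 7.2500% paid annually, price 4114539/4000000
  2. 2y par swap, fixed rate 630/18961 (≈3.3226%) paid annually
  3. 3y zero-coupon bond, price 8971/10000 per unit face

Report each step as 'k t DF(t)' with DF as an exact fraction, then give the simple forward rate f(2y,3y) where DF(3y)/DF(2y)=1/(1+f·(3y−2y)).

1 1 9591/10000
2 2 937/1000
3 3 8971/10000
f(2y,3y) = ((937/1000)/(8971/10000) − 1)/(1) = 399/8971 ≈ 4.4477%

step 1 [1y] bond c/1=29/400: DF=(4114539/4000000 − 29/400·(0))/(1+29/400) = 9591/10000 ≈ 0.959100
step 2 [2y] swap r/1=630/18961: DF=(1 − 630/18961·(0.959100))/(1+630/18961) = 937/1000 ≈ 0.937000
step 3 [3y] zero: DF = P = 8971/10000 ≈ 0.897100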